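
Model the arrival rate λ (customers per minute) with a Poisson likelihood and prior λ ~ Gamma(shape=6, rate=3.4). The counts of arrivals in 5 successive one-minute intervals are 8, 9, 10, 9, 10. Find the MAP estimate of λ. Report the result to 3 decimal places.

Σxᵢ = 8+9+10+9+10 = 46, with n = 5.
Posterior ∝ λ^5e^(−3.4λ) · λ^46e^(−5λ) = λ^51e^(−8.4λ), i.e. Gamma(shape=52, rate=8.4).
The mode of a Gamma(a, b) with a ≥ 1 (shape–rate) is (a−1)/b = 51/8.4 ≈ 6.071.

λ̂_MAP = 6.071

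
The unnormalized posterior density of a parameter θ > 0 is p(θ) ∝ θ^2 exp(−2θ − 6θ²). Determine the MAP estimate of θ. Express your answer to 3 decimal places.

θ̂_MAP = 0.333

ℓ'(θ) = 2/θ − 2 − 12θ. Setting this to zero and multiplying by θ: 12θ² + 2θ − 2 = 0.
θ = (−2 + √(2² + 4·12·2)) / (2·12) = (−2 + √100) / 24 = (−2 + 10)/24 = 1/3.
ℓ''(θ) = −2/θ² − 12 < 0, confirming a maximum.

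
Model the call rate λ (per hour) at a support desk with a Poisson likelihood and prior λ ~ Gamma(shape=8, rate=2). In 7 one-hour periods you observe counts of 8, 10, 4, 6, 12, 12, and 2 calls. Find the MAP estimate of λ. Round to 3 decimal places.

λ̂_MAP = 6.778

Σxᵢ = 8+10+4+6+12+12+2 = 54, with n = 7.
Posterior ∝ λ^7e^(−2λ) · λ^54e^(−7λ) = λ^61e^(−9λ), i.e. Gamma(shape=62, rate=9).
The mode of a Gamma(a, b) with a ≥ 1 (shape–rate) is (a−1)/b = 61/9 ≈ 6.778.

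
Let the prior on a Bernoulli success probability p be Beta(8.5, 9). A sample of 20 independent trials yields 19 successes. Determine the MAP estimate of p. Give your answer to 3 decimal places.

Prior: Beta(8.5, 9).
Data: 19 successes in 20 trials. The binomial likelihood contributes p^19(1−p)^1, so the posterior is Beta(8.5+19, 9+1) = Beta(27.5, 10).
For Beta(a, b) with a, b > 1 the mode is (a−1)/(a+b−2) = 26.5/35.5 ≈ 0.746.

p̂_MAP = 0.746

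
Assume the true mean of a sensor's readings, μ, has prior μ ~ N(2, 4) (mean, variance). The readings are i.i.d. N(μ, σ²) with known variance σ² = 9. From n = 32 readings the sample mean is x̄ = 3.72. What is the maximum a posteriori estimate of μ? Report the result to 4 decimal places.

n = 32, x̄ = 3.72.
For a Normal prior and Normal likelihood with known variance, the posterior is Normal; its mode equals its mean, the precision-weighted average.
Prior precision 1/σ₀² = 1/4 = 0.25; data precision n/σ² = 32/9.
μ̂ = (0.25·2 + (32/9)·3.72) / (0.25 + 32/9) = (2059/150)/(137/36) = 12354/3425 ≈ 3.6070.

μ̂_MAP = 3.6070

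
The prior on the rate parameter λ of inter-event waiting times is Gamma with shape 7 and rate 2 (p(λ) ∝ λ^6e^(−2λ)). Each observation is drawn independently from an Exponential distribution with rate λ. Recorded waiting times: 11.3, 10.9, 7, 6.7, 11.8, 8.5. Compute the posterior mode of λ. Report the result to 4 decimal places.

λ̂_MAP = 0.2062

The Exponential(rate=λ) likelihood is ∝ λ^n e^(−λΣtᵢ). Here n = 6 and Σtᵢ = 11.3 + 10.9 + 7 + 6.7 + 11.8 + 8.5 = 56.2.
Posterior ∝ λ^6e^(−2λ) · λ^6e^(−56.2λ) = λ^12e^(−58.2λ), i.e. Gamma(13, 58.2).
Mode = (a−1)/b = 12/58.2 ≈ 0.2062.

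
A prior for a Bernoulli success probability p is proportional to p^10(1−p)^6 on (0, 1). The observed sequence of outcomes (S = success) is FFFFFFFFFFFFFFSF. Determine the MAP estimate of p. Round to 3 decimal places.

p̂_MAP = 0.344

The prior density ∝ p^10(1−p)^6 is the kernel of Beta(11, 7).
Data: 1 success in 16 trials (from the sequence). The binomial likelihood contributes p(1−p)^15, so the posterior is Beta(11+1, 7+15) = Beta(12, 22).
For Beta(a, b) with a, b > 1 the mode is (a−1)/(a+b−2) = 11/32 ≈ 0.344.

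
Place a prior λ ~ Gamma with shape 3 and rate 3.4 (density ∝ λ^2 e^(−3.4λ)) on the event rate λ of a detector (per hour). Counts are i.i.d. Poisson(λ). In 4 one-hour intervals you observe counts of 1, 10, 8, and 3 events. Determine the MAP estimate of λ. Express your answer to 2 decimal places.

λ̂_MAP = 3.24

Σxᵢ = 1+10+8+3 = 22, with n = 4.
Posterior ∝ λ^2e^(−3.4λ) · λ^22e^(−4λ) = λ^24e^(−7.4λ), i.e. Gamma(shape=25, rate=7.4).
The mode of a Gamma(a, b) with a ≥ 1 (shape–rate) is (a−1)/b = 24/7.4 ≈ 3.24.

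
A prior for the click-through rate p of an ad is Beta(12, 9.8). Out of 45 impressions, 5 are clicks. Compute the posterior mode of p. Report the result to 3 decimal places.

p̂_MAP = 0.247

Prior: Beta(12, 9.8).
Data: 5 successes in 45 trials. The binomial likelihood contributes p^5(1−p)^40, so the posterior is Beta(12+5, 9.8+40) = Beta(17, 49.8).
For Beta(a, b) with a, b > 1 the mode is (a−1)/(a+b−2) = 16/64.8 ≈ 0.247.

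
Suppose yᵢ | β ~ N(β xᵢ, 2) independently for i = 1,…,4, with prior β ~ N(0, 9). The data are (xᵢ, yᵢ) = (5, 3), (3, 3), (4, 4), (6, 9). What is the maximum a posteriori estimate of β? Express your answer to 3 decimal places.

β̂_MAP = 1.090

log p(β | y) = −Σ(yᵢ − βxᵢ)²/(2·2) − β²/(2·9) + const.
Setting the derivative to zero: Σxᵢ(yᵢ − βxᵢ)/2 − β/9 = 0, so β = Σxᵢyᵢ / (Σxᵢ² + σ²/τ²).
Σxᵢyᵢ = 5·3 + 3·3 + 4·4 + 6·9 = 94; Σxᵢ² = 86; σ²/τ² = 2/9.
β̂_MAP = 94 / (86 + 2/9) = 94/(776/9) = 423/388 ≈ 1.090.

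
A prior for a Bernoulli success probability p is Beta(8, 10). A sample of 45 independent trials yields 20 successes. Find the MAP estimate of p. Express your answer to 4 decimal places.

p̂_MAP = 0.4426

Prior: Beta(8, 10).
Data: 20 successes in 45 trials. The binomial likelihood contributes p^20(1−p)^25, so the posterior is Beta(8+20, 10+25) = Beta(28, 35).
For Beta(a, b) with a, b > 1 the mode is (a−1)/(a+b−2) = 27/61 ≈ 0.4426.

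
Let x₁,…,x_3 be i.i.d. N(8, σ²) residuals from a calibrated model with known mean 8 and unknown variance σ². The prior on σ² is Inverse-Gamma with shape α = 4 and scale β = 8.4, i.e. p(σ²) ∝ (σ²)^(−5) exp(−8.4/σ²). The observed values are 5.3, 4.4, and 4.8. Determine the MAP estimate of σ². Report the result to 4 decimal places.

σ̂²_MAP = 3.6377

Sum of squared deviations about the known mean: SS = (5.3−8)² + (4.4−8)² + (4.8−8)² = 30.49.
The Normal likelihood contributes (σ²)^(−n/2) exp(−SS/(2σ²)), so the posterior is Inverse-Gamma(α + n/2, β + SS/2) = Inverse-Gamma(5.5, 23.645).
The mode of Inverse-Gamma(a, b) is b/(a+1) = 23.645/6.5 ≈ 3.6377.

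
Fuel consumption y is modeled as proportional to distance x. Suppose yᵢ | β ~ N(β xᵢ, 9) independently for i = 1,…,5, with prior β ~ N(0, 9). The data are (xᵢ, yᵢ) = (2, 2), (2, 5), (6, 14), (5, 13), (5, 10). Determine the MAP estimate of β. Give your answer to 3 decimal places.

log p(β | y) = −Σ(yᵢ − βxᵢ)²/(2·9) − β²/(2·9) + const.
Setting the derivative to zero: Σxᵢ(yᵢ − βxᵢ)/9 − β/9 = 0, so β = Σxᵢyᵢ / (Σxᵢ² + σ²/τ²).
Σxᵢyᵢ = 2·2 + 2·5 + 6·14 + 5·13 + 5·10 = 213; Σxᵢ² = 94; σ²/τ² = 1.
β̂_MAP = 213 / (94 + 1) = 213/95 ≈ 2.242.

β̂_MAP = 2.242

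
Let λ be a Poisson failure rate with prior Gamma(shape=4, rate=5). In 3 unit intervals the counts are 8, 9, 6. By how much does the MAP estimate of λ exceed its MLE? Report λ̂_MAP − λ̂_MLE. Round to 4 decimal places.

MAP − MLE = -4.4167

Σxᵢ = 23. Posterior is Gamma(27, 8); MAP = (27−1)/8 = 26/8 ≈ 3.25000.
MLE = x̄ = 23/3 ≈ 7.66667.
Difference = 26/8 − 23/3 = -53/12 ≈ -4.4167.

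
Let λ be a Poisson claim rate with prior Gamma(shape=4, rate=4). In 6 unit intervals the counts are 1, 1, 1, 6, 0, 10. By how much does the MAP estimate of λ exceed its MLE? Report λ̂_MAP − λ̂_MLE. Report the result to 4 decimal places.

Σxᵢ = 19. Posterior is Gamma(23, 10); MAP = (23−1)/10 = 22/10 ≈ 2.20000.
MLE = x̄ = 19/6 ≈ 3.16667.
Difference = 22/10 − 19/6 = -29/30 ≈ -0.9667.

MAP − MLE = -0.9667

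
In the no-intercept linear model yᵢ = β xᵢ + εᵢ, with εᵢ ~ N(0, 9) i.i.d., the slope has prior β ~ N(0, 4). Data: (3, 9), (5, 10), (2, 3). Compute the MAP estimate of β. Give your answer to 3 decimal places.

β̂_MAP = 2.062

log p(β | y) = −Σ(yᵢ − βxᵢ)²/(2·9) − β²/(2·4) + const.
Setting the derivative to zero: Σxᵢ(yᵢ − βxᵢ)/9 − β/4 = 0, so β = Σxᵢyᵢ / (Σxᵢ² + σ²/τ²).
Σxᵢyᵢ = 3·9 + 5·10 + 2·3 = 83; Σxᵢ² = 38; σ²/τ² = 2.25.
β̂_MAP = 83 / (38 + 2.25) = 83/40.25 ≈ 2.062.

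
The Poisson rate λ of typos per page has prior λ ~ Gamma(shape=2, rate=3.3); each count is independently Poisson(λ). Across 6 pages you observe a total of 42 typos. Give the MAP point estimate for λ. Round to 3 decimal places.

Σxᵢ = 42, n = 6.
Posterior ∝ λe^(−3.3λ) · λ^42e^(−6λ) = λ^43e^(−9.3λ), i.e. Gamma(shape=44, rate=9.3).
The mode of a Gamma(a, b) with a ≥ 1 (shape–rate) is (a−1)/b = 43/9.3 ≈ 4.624.

λ̂_MAP = 4.624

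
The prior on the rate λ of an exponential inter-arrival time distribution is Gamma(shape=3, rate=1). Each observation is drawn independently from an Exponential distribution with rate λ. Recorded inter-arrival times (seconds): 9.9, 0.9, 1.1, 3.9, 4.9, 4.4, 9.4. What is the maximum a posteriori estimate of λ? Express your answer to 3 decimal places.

The Exponential(rate=λ) likelihood is ∝ λ^n e^(−λΣtᵢ). Here n = 7 and Σtᵢ = 9.9 + 0.9 + 1.1 + 3.9 + 4.9 + 4.4 + 9.4 = 34.5.
Posterior ∝ λ^2e^(−1λ) · λ^7e^(−34.5λ) = λ^9e^(−35.5λ), i.e. Gamma(10, 35.5).
Mode = (a−1)/b = 9/35.5 ≈ 0.254.

λ̂_MAP = 0.254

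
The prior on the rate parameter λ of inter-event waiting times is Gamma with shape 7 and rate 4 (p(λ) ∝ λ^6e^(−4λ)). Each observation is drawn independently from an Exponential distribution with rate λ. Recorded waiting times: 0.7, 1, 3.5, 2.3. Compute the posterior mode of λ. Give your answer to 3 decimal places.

λ̂_MAP = 0.870

The Exponential(rate=λ) likelihood is ∝ λ^n e^(−λΣtᵢ). Here n = 4 and Σtᵢ = 0.7 + 1 + 3.5 + 2.3 = 7.5.
Posterior ∝ λ^6e^(−4λ) · λ^4e^(−7.5λ) = λ^10e^(−11.5λ), i.e. Gamma(11, 11.5).
Mode = (a−1)/b = 10/11.5 ≈ 0.870.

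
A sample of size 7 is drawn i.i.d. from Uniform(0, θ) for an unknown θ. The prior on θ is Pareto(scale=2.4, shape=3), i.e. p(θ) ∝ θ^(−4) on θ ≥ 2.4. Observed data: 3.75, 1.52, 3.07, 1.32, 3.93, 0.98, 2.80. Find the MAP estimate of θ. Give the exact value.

θ̂_MAP = 3.93

The Uniform(0, θ) likelihood is θ^(−n) for θ ≥ max(xᵢ), zero otherwise. Here max(xᵢ) = 3.93.
Posterior ∝ θ^(−4) · θ^(−7) = θ^(−11) on θ ≥ max(2.4, 3.93) = 3.93.
This density is strictly decreasing in θ, so the posterior mode lies at the lower boundary of the support.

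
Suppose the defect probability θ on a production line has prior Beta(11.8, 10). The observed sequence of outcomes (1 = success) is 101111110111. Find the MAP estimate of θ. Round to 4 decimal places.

θ̂_MAP = 0.6541

Prior: Beta(11.8, 10).
Data: 10 successes in 12 trials (from the sequence). The binomial likelihood contributes θ^10(1−θ)^2, so the posterior is Beta(11.8+10, 10+2) = Beta(21.8, 12).
For Beta(a, b) with a, b > 1 the mode is (a−1)/(a+b−2) = 20.8/31.8 ≈ 0.6541.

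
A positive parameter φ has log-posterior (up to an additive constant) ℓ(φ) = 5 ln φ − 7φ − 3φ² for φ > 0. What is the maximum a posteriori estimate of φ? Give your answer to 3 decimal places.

φ̂_MAP = 0.500

ℓ'(φ) = 5/φ − 7 − 6φ. Setting this to zero and multiplying by φ: 6φ² + 7φ − 5 = 0.
φ = (−7 + √(7² + 4·6·5)) / (2·6) = (−7 + √169) / 12 = (−7 + 13)/12 = 1/2.
ℓ''(φ) = −5/φ² − 6 < 0, confirming a maximum.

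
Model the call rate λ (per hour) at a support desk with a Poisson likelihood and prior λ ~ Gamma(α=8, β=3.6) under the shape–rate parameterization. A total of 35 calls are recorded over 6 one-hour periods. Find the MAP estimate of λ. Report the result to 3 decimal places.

λ̂_MAP = 4.375

Σxᵢ = 35, n = 6.
Posterior ∝ λ^7e^(−3.6λ) · λ^35e^(−6λ) = λ^42e^(−9.6λ), i.e. Gamma(shape=43, rate=9.6).
The mode of a Gamma(a, b) with a ≥ 1 (shape–rate) is (a−1)/b = 42/9.6 ≈ 4.375.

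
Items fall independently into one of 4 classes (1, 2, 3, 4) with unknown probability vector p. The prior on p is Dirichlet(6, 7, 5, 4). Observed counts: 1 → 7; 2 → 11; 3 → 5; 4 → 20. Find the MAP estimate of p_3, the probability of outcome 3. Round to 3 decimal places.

The posterior is Dirichlet(αᵢ + nᵢ) = Dirichlet(13, 18, 10, 24).
For a Dirichlet(a₁,…,a_K) with all aᵢ > 1, the mode has j-th component (aⱼ − 1)/(Σaᵢ − K).
Here Σaᵢ = 65 and K = 4, so p_3 = (10 − 1)/(65 − 4) = 9/61 ≈ 0.148.

MAP estimate: 0.148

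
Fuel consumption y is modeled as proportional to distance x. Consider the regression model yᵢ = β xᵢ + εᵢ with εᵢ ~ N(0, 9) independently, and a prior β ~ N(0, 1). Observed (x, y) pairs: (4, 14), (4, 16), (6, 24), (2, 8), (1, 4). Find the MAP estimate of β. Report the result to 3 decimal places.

log p(β | y) = −Σ(yᵢ − βxᵢ)²/(2·9) − β²/(2·1) + const.
Setting the derivative to zero: Σxᵢ(yᵢ − βxᵢ)/9 − β/1 = 0, so β = Σxᵢyᵢ / (Σxᵢ² + σ²/τ²).
Σxᵢyᵢ = 4·14 + 4·16 + 6·24 + 2·8 + 1·4 = 284; Σxᵢ² = 73; σ²/τ² = 9.
β̂_MAP = 284 / (73 + 9) = 284/82 ≈ 3.463.

β̂_MAP = 3.463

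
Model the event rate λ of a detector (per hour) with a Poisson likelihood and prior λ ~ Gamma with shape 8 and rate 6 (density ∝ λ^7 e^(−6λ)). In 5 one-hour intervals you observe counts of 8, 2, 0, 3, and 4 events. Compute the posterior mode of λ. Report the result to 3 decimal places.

Σxᵢ = 8+2+0+3+4 = 17, with n = 5.
Posterior ∝ λ^7e^(−6λ) · λ^17e^(−5λ) = λ^24e^(−11λ), i.e. Gamma(shape=25, rate=11).
The mode of a Gamma(a, b) with a ≥ 1 (shape–rate) is (a−1)/b = 24/11 ≈ 2.182.

λ̂_MAP = 2.182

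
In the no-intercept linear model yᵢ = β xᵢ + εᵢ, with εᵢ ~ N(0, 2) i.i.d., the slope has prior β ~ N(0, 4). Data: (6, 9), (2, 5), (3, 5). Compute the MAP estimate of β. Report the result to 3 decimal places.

β̂_MAP = 1.596

log p(β | y) = −Σ(yᵢ − βxᵢ)²/(2·2) − β²/(2·4) + const.
Setting the derivative to zero: Σxᵢ(yᵢ − βxᵢ)/2 − β/4 = 0, so β = Σxᵢyᵢ / (Σxᵢ² + σ²/τ²).
Σxᵢyᵢ = 6·9 + 2·5 + 3·5 = 79; Σxᵢ² = 49; σ²/τ² = 0.5.
β̂_MAP = 79 / (49 + 0.5) = 79/49.5 ≈ 1.596.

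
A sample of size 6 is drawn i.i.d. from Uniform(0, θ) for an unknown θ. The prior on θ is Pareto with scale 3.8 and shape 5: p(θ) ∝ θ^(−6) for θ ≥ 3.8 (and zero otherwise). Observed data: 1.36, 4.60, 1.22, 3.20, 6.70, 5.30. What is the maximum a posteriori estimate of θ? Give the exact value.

θ̂_MAP = 6.70

The Uniform(0, θ) likelihood is θ^(−n) for θ ≥ max(xᵢ), zero otherwise. Here max(xᵢ) = 6.70.
Posterior ∝ θ^(−6) · θ^(−6) = θ^(−12) on θ ≥ max(3.8, 6.70) = 6.70.
This density is strictly decreasing in θ, so the posterior mode lies at the lower boundary of the support.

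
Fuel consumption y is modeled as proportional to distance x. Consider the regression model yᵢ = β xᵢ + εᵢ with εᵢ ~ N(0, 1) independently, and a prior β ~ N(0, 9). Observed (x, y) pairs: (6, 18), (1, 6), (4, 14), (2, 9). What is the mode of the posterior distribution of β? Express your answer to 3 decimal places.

β̂_MAP = 3.292

log p(β | y) = −Σ(yᵢ − βxᵢ)²/(2·1) − β²/(2·9) + const.
Setting the derivative to zero: Σxᵢ(yᵢ − βxᵢ)/1 − β/9 = 0, so β = Σxᵢyᵢ / (Σxᵢ² + σ²/τ²).
Σxᵢyᵢ = 6·18 + 1·6 + 4·14 + 2·9 = 188; Σxᵢ² = 57; σ²/τ² = 1/9.
β̂_MAP = 188 / (57 + 1/9) = 188/(514/9) = 846/257 ≈ 3.292.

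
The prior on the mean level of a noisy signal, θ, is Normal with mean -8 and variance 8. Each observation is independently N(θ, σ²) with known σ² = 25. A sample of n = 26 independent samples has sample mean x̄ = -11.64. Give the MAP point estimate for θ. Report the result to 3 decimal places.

n = 26, x̄ = -11.64.
For a Normal prior and Normal likelihood with known variance, the posterior is Normal; its mode equals its mean, the precision-weighted average.
Prior precision 1/σ₀² = 1/8 = 0.125; data precision n/σ² = 26/25 = 1.04.
θ̂ = (0.125·(-8) + 1.04·(-11.64)) / (0.125 + 1.04) = (-13.1056)/1.165 = -65528/5825 ≈ -11.249.

θ̂_MAP = -11.249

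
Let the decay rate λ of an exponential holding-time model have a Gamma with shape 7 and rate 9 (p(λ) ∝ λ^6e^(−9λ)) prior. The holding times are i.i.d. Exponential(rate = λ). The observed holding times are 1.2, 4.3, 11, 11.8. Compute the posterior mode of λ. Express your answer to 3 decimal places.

λ̂_MAP = 0.268

The Exponential(rate=λ) likelihood is ∝ λ^n e^(−λΣtᵢ). Here n = 4 and Σtᵢ = 1.2 + 4.3 + 11 + 11.8 = 28.3.
Posterior ∝ λ^6e^(−9λ) · λ^4e^(−28.3λ) = λ^10e^(−37.3λ), i.e. Gamma(11, 37.3).
Mode = (a−1)/b = 10/37.3 ≈ 0.268.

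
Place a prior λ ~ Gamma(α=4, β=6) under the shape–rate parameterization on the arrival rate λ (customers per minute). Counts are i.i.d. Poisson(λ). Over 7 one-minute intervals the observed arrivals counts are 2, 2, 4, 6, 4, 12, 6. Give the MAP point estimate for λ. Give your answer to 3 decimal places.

λ̂_MAP = 3.000

Σxᵢ = 2+2+4+6+4+12+6 = 36, with n = 7.
Posterior ∝ λ^3e^(−6λ) · λ^36e^(−7λ) = λ^39e^(−13λ), i.e. Gamma(shape=40, rate=13).
The mode of a Gamma(a, b) with a ≥ 1 (shape–rate) is (a−1)/b = 39/13 ≈ 3.000.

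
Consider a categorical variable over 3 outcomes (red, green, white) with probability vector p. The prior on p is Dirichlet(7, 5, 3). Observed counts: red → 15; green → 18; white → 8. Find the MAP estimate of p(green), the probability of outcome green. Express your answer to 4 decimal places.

The posterior is Dirichlet(αᵢ + nᵢ) = Dirichlet(22, 23, 11).
For a Dirichlet(a₁,…,a_K) with all aᵢ > 1, the mode has j-th component (aⱼ − 1)/(Σaᵢ − K).
Here Σaᵢ = 56 and K = 3, so p(green) = (23 − 1)/(56 − 3) = 22/53 ≈ 0.4151.

MAP estimate of p(green) = 0.4151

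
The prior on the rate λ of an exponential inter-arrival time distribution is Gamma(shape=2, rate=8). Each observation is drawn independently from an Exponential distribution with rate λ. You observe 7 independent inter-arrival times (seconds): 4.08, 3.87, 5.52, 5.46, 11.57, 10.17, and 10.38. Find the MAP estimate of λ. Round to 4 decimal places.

The Exponential(rate=λ) likelihood is ∝ λ^n e^(−λΣtᵢ). Here n = 7 and Σtᵢ = 4.08 + 3.87 + 5.52 + 5.46 + 11.57 + 10.17 + 10.38 = 51.05.
Posterior ∝ λe^(−8λ) · λ^7e^(−51.05λ) = λ^8e^(−59.05λ), i.e. Gamma(9, 59.05).
Mode = (a−1)/b = 8/59.05 ≈ 0.1355.

λ̂_MAP = 0.1355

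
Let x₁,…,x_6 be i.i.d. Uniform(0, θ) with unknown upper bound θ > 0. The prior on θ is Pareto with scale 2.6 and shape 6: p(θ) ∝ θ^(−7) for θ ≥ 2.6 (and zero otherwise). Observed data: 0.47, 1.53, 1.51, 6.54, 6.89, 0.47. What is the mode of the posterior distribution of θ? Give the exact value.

The Uniform(0, θ) likelihood is θ^(−n) for θ ≥ max(xᵢ), zero otherwise. Here max(xᵢ) = 6.89.
Posterior ∝ θ^(−7) · θ^(−6) = θ^(−13) on θ ≥ max(2.6, 6.89) = 6.89.
This density is strictly decreasing in θ, so the posterior mode lies at the lower boundary of the support.

θ̂_MAP = 6.89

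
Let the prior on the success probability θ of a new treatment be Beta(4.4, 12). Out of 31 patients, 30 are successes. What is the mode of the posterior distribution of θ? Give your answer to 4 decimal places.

Prior: Beta(4.4, 12).
Data: 30 successes in 31 trials. The binomial likelihood contributes θ^30(1−θ)^1, so the posterior is Beta(4.4+30, 12+1) = Beta(34.4, 13).
For Beta(a, b) with a, b > 1 the mode is (a−1)/(a+b−2) = 33.4/45.4 ≈ 0.7357.

θ̂_MAP = 0.7357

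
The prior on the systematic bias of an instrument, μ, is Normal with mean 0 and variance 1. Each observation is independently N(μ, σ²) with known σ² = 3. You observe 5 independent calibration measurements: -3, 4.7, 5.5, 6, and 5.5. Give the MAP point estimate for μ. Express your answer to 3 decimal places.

n = 5; x̄ = ((-3) + 4.7 + 5.5 + 6 + 5.5)/5 = 18.7/5 = 3.74.
For a Normal prior and Normal likelihood with known variance, the posterior is Normal; its mode equals its mean, the precision-weighted average.
Prior precision 1/σ₀² = 1/1 = 1; data precision n/σ² = 5/3.
μ̂ = (1·0 + (5/3)·3.74) / (1 + 5/3) = (187/30)/(8/3) = 2.3375 ≈ 2.338.

μ̂_MAP = 2.338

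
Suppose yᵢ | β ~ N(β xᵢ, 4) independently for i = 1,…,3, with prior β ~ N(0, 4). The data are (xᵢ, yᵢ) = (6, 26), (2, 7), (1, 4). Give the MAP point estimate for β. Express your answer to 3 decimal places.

β̂_MAP = 4.143

log p(β | y) = −Σ(yᵢ − βxᵢ)²/(2·4) − β²/(2·4) + const.
Setting the derivative to zero: Σxᵢ(yᵢ − βxᵢ)/4 − β/4 = 0, so β = Σxᵢyᵢ / (Σxᵢ² + σ²/τ²).
Σxᵢyᵢ = 6·26 + 2·7 + 1·4 = 174; Σxᵢ² = 41; σ²/τ² = 1.
β̂_MAP = 174 / (41 + 1) = 174/42 ≈ 4.143.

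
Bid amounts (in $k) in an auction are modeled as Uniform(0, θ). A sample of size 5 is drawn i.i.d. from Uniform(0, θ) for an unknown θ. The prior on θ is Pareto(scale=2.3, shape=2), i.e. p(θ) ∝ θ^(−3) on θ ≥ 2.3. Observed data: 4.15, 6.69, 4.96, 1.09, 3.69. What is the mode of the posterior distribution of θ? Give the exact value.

The Uniform(0, θ) likelihood is θ^(−n) for θ ≥ max(xᵢ), zero otherwise. Here max(xᵢ) = 6.69.
Posterior ∝ θ^(−3) · θ^(−5) = θ^(−8) on θ ≥ max(2.3, 6.69) = 6.69.
This density is strictly decreasing in θ, so the posterior mode lies at the lower boundary of the support.

θ̂_MAP = 6.69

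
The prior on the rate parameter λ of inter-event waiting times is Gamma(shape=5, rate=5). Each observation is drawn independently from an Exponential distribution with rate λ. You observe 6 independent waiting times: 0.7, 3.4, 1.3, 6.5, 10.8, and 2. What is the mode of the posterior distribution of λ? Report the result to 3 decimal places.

λ̂_MAP = 0.337

The Exponential(rate=λ) likelihood is ∝ λ^n e^(−λΣtᵢ). Here n = 6 and Σtᵢ = 0.7 + 3.4 + 1.3 + 6.5 + 10.8 + 2 = 24.7.
Posterior ∝ λ^4e^(−5λ) · λ^6e^(−24.7λ) = λ^10e^(−29.7λ), i.e. Gamma(11, 29.7).
Mode = (a−1)/b = 10/29.7 ≈ 0.337.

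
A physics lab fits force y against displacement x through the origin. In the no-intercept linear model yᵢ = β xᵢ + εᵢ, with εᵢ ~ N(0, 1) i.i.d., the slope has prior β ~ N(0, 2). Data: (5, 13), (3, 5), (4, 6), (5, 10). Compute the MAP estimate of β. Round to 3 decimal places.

log p(β | y) = −Σ(yᵢ − βxᵢ)²/(2·1) − β²/(2·2) + const.
Setting the derivative to zero: Σxᵢ(yᵢ − βxᵢ)/1 − β/2 = 0, so β = Σxᵢyᵢ / (Σxᵢ² + σ²/τ²).
Σxᵢyᵢ = 5·13 + 3·5 + 4·6 + 5·10 = 154; Σxᵢ² = 75; σ²/τ² = 0.5.
β̂_MAP = 154 / (75 + 0.5) = 154/75.5 ≈ 2.040.

β̂_MAP = 2.040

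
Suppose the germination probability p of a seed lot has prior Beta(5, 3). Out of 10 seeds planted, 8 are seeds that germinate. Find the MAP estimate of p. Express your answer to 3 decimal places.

p̂_MAP = 0.750

Prior: Beta(5, 3).
Data: 8 successes in 10 trials. The binomial likelihood contributes p^8(1−p)^2, so the posterior is Beta(5+8, 3+2) = Beta(13, 5).
For Beta(a, b) with a, b > 1 the mode is (a−1)/(a+b−2) = 12/16 ≈ 0.750.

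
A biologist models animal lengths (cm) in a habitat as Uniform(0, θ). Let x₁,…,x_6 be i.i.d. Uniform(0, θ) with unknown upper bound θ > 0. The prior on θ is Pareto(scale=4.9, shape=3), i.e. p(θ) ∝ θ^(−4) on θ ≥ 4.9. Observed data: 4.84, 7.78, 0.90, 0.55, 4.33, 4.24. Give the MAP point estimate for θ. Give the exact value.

The Uniform(0, θ) likelihood is θ^(−n) for θ ≥ max(xᵢ), zero otherwise. Here max(xᵢ) = 7.78.
Posterior ∝ θ^(−4) · θ^(−6) = θ^(−10) on θ ≥ max(4.9, 7.78) = 7.78.
This density is strictly decreasing in θ, so the posterior mode lies at the lower boundary of the support.

θ̂_MAP = 7.78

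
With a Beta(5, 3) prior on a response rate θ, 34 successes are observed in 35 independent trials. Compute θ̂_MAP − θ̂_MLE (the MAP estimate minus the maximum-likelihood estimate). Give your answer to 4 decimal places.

MAP − MLE = -0.0446

Posterior is Beta(39, 4); MAP = (39−1)/(43−2) = 38/41 ≈ 0.92683.
MLE ignores the prior: θ̂_MLE = k/n = 34/35 ≈ 0.97143.
Difference = 38/41 − 34/35 = -64/1435 ≈ -0.0446.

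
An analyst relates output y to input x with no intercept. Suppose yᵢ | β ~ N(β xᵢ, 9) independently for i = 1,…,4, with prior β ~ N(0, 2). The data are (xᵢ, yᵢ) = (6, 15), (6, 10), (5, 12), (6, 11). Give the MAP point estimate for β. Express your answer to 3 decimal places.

log p(β | y) = −Σ(yᵢ − βxᵢ)²/(2·9) − β²/(2·2) + const.
Setting the derivative to zero: Σxᵢ(yᵢ − βxᵢ)/9 − β/2 = 0, so β = Σxᵢyᵢ / (Σxᵢ² + σ²/τ²).
Σxᵢyᵢ = 6·15 + 6·10 + 5·12 + 6·11 = 276; Σxᵢ² = 133; σ²/τ² = 4.5.
β̂_MAP = 276 / (133 + 4.5) = 276/137.5 ≈ 2.007.

β̂_MAP = 2.007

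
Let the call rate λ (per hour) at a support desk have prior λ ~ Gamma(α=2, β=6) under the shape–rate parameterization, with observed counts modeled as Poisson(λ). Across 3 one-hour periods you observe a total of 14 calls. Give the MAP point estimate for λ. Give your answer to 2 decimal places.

λ̂_MAP = 1.67

Σxᵢ = 14, n = 3.
Posterior ∝ λe^(−6λ) · λ^14e^(−3λ) = λ^15e^(−9λ), i.e. Gamma(shape=16, rate=9).
The mode of a Gamma(a, b) with a ≥ 1 (shape–rate) is (a−1)/b = 15/9 ≈ 1.67.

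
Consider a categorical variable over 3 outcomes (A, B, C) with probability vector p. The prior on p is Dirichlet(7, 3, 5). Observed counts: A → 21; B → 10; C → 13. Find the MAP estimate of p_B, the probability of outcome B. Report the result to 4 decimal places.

MAP estimate of p_B = 0.2143

The posterior is Dirichlet(αᵢ + nᵢ) = Dirichlet(28, 13, 18).
For a Dirichlet(a₁,…,a_K) with all aᵢ > 1, the mode has j-th component (aⱼ − 1)/(Σaᵢ − K).
Here Σaᵢ = 59 and K = 3, so p_B = (13 − 1)/(59 − 3) = 12/56 ≈ 0.2143.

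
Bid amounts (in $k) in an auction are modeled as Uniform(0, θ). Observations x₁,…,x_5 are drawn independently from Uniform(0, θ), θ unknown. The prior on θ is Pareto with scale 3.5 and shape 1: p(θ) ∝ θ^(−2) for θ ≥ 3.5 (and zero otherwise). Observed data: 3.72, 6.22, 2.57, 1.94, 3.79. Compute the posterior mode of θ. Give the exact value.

θ̂_MAP = 6.22

The Uniform(0, θ) likelihood is θ^(−n) for θ ≥ max(xᵢ), zero otherwise. Here max(xᵢ) = 6.22.
Posterior ∝ θ^(−2) · θ^(−5) = θ^(−7) on θ ≥ max(3.5, 6.22) = 6.22.
This density is strictly decreasing in θ, so the posterior mode lies at the lower boundary of the support.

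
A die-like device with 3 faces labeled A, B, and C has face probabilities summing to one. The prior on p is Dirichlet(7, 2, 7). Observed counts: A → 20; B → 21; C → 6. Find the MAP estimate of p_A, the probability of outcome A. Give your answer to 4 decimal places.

The posterior is Dirichlet(αᵢ + nᵢ) = Dirichlet(27, 23, 13).
For a Dirichlet(a₁,…,a_K) with all aᵢ > 1, the mode has j-th component (aⱼ − 1)/(Σaᵢ − K).
Here Σaᵢ = 63 and K = 3, so p_A = (27 − 1)/(63 − 3) = 26/60 ≈ 0.4333.

MAP estimate of p_A = 0.4333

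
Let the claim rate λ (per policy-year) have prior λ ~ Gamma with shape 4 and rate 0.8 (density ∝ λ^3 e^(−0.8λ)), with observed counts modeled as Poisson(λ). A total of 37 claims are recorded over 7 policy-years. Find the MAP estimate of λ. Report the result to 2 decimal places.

Σxᵢ = 37, n = 7.
Posterior ∝ λ^3e^(−0.8λ) · λ^37e^(−7λ) = λ^40e^(−7.8λ), i.e. Gamma(shape=41, rate=7.8).
The mode of a Gamma(a, b) with a ≥ 1 (shape–rate) is (a−1)/b = 40/7.8 ≈ 5.13.

λ̂_MAP = 5.13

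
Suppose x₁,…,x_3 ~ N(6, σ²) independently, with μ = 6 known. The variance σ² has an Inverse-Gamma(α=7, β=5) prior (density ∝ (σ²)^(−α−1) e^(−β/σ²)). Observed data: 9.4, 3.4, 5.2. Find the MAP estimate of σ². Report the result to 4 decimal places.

Sum of squared deviations about the known mean: SS = (9.4−6)² + (3.4−6)² + (5.2−6)² = 18.96.
The Normal likelihood contributes (σ²)^(−n/2) exp(−SS/(2σ²)), so the posterior is Inverse-Gamma(α + n/2, β + SS/2) = Inverse-Gamma(8.5, 14.48).
The mode of Inverse-Gamma(a, b) is b/(a+1) = 14.48/9.5 ≈ 1.5242.

σ̂²_MAP = 1.5242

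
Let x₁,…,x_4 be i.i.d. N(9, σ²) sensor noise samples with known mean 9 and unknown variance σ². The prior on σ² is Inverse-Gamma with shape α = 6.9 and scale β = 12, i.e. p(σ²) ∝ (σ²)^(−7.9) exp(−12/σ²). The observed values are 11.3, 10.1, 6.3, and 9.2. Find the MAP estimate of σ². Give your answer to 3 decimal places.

Sum of squared deviations about the known mean: SS = (11.3−9)² + (10.1−9)² + (6.3−9)² + (9.2−9)² = 13.83.
The Normal likelihood contributes (σ²)^(−n/2) exp(−SS/(2σ²)), so the posterior is Inverse-Gamma(α + n/2, β + SS/2) = Inverse-Gamma(8.9, 18.915).
The mode of Inverse-Gamma(a, b) is b/(a+1) = 18.915/9.9 ≈ 1.911.

σ̂²_MAP = 1.911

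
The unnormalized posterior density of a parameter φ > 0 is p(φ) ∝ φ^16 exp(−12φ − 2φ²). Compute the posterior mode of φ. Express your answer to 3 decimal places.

φ̂_MAP = 1.000

ℓ'(φ) = 16/φ − 12 − 4φ. Setting this to zero and multiplying by φ: 4φ² + 12φ − 16 = 0.
φ = (−12 + √(12² + 4·4·16)) / (2·4) = (−12 + √400) / 8 = (−12 + 20)/8 = 1.
ℓ''(φ) = −16/φ² − 4 < 0, confirming a maximum.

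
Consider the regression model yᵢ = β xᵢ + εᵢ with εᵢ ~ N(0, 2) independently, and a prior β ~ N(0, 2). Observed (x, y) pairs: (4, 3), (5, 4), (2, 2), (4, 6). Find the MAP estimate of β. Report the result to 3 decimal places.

log p(β | y) = −Σ(yᵢ − βxᵢ)²/(2·2) − β²/(2·2) + const.
Setting the derivative to zero: Σxᵢ(yᵢ − βxᵢ)/2 − β/2 = 0, so β = Σxᵢyᵢ / (Σxᵢ² + σ²/τ²).
Σxᵢyᵢ = 4·3 + 5·4 + 2·2 + 4·6 = 60; Σxᵢ² = 61; σ²/τ² = 1.
β̂_MAP = 60 / (61 + 1) = 60/62 ≈ 0.968.

β̂_MAP = 0.968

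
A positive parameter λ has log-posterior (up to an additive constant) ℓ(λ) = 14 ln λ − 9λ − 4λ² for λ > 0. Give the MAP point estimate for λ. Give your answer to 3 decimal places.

ℓ'(λ) = 14/λ − 9 − 8λ. Setting this to zero and multiplying by λ: 8λ² + 9λ − 14 = 0.
λ = (−9 + √(9² + 4·8·14)) / (2·8) = (−9 + √529) / 16 = (−9 + 23)/16 = 7/8.
ℓ''(λ) = −14/λ² − 8 < 0, confirming a maximum.

λ̂_MAP = 0.875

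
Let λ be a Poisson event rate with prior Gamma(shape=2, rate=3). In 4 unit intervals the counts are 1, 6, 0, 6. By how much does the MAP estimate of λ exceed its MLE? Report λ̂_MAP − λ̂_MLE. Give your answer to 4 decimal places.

Σxᵢ = 13. Posterior is Gamma(15, 7); MAP = (15−1)/7 = 14/7 ≈ 2.00000.
MLE = x̄ = 13/4 ≈ 3.25000.
Difference = 14/7 − 13/4 = -5/4 ≈ -1.2500.

MAP − MLE = -1.2500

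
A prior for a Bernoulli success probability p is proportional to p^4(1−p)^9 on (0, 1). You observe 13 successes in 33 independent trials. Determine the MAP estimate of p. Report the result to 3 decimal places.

p̂_MAP = 0.370

The prior density ∝ p^4(1−p)^9 is the kernel of Beta(5, 10).
Data: 13 successes in 33 trials. The binomial likelihood contributes p^13(1−p)^20, so the posterior is Beta(5+13, 10+20) = Beta(18, 30).
For Beta(a, b) with a, b > 1 the mode is (a−1)/(a+b−2) = 17/46 ≈ 0.370.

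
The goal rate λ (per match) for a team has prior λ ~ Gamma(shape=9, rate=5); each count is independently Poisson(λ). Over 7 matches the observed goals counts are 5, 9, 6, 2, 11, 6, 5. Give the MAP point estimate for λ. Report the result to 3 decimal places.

λ̂_MAP = 4.333

Σxᵢ = 5+9+6+2+11+6+5 = 44, with n = 7.
Posterior ∝ λ^8e^(−5λ) · λ^44e^(−7λ) = λ^52e^(−12λ), i.e. Gamma(shape=53, rate=12).
The mode of a Gamma(a, b) with a ≥ 1 (shape–rate) is (a−1)/b = 52/12 ≈ 4.333.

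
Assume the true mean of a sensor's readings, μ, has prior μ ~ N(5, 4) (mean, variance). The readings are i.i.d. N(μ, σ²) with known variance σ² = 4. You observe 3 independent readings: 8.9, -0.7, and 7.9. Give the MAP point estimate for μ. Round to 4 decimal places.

μ̂_MAP = 5.2750

n = 3; x̄ = (8.9 + (-0.7) + 7.9)/3 = 16.1/3 = 161/30 ≈ 5.3667.
For a Normal prior and Normal likelihood with known variance, the posterior is Normal; its mode equals its mean, the precision-weighted average.
Prior precision 1/σ₀² = 1/4 = 0.25; data precision n/σ² = 3/4 = 0.75.
μ̂ = (0.25·5 + 0.75·(161/30)) / (0.25 + 0.75) = 5.275/1 = 5.2750.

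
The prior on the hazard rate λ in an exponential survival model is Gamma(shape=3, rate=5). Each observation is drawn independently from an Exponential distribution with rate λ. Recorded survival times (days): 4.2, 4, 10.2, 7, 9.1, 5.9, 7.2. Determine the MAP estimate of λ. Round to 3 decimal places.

The Exponential(rate=λ) likelihood is ∝ λ^n e^(−λΣtᵢ). Here n = 7 and Σtᵢ = 4.2 + 4 + 10.2 + 7 + 9.1 + 5.9 + 7.2 = 47.6.
Posterior ∝ λ^2e^(−5λ) · λ^7e^(−47.6λ) = λ^9e^(−52.6λ), i.e. Gamma(10, 52.6).
Mode = (a−1)/b = 9/52.6 ≈ 0.171.

λ̂_MAP = 0.171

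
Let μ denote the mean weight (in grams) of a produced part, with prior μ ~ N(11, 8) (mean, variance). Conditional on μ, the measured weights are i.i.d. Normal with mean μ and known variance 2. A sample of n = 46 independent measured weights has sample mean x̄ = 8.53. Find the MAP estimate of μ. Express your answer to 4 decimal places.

μ̂_MAP = 8.5434

n = 46, x̄ = 8.53.
For a Normal prior and Normal likelihood with known variance, the posterior is Normal; its mode equals its mean, the precision-weighted average.
Prior precision 1/σ₀² = 1/8 = 0.125; data precision n/σ² = 46/2 = 23.
μ̂ = (0.125·11 + 23·8.53) / (0.125 + 23) = 197.565/23.125 = 39513/4625 ≈ 8.5434.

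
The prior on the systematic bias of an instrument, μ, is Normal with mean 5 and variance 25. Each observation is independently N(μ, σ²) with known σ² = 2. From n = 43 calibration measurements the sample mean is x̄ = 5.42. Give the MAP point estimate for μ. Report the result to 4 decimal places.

n = 43, x̄ = 5.42.
For a Normal prior and Normal likelihood with known variance, the posterior is Normal; its mode equals its mean, the precision-weighted average.
Prior precision 1/σ₀² = 1/25 = 0.04; data precision n/σ² = 43/2 = 21.5.
μ̂ = (0.04·5 + 21.5·5.42) / (0.04 + 21.5) = 116.73/21.54 = 3891/718 ≈ 5.4192.

μ̂_MAP = 5.4192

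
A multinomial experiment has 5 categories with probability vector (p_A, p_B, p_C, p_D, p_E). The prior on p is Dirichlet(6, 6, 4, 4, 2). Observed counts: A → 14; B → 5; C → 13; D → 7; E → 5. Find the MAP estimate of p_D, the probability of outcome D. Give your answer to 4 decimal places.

The posterior is Dirichlet(αᵢ + nᵢ) = Dirichlet(20, 11, 17, 11, 7).
For a Dirichlet(a₁,…,a_K) with all aᵢ > 1, the mode has j-th component (aⱼ − 1)/(Σaᵢ − K).
Here Σaᵢ = 66 and K = 5, so p_D = (11 − 1)/(66 − 5) = 10/61 ≈ 0.1639.

MAP estimate of p_D = 0.1639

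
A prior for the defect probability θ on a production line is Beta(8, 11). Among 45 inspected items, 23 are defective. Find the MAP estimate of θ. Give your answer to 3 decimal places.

Prior: Beta(8, 11).
Data: 23 successes in 45 trials. The binomial likelihood contributes θ^23(1−θ)^22, so the posterior is Beta(8+23, 11+22) = Beta(31, 33).
For Beta(a, b) with a, b > 1 the mode is (a−1)/(a+b−2) = 30/62 ≈ 0.484.

θ̂_MAP = 0.484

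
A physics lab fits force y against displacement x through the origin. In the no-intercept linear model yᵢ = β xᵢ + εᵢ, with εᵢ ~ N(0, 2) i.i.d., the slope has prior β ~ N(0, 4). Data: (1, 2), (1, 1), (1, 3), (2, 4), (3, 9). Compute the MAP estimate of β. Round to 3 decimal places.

log p(β | y) = −Σ(yᵢ − βxᵢ)²/(2·2) − β²/(2·4) + const.
Setting the derivative to zero: Σxᵢ(yᵢ − βxᵢ)/2 − β/4 = 0, so β = Σxᵢyᵢ / (Σxᵢ² + σ²/τ²).
Σxᵢyᵢ = 1·2 + 1·1 + 1·3 + 2·4 + 3·9 = 41; Σxᵢ² = 16; σ²/τ² = 0.5.
β̂_MAP = 41 / (16 + 0.5) = 41/16.5 ≈ 2.485.

β̂_MAP = 2.485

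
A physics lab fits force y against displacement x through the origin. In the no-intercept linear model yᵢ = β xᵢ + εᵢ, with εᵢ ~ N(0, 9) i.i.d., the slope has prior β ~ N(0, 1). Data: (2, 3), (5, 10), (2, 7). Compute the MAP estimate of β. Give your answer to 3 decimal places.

log p(β | y) = −Σ(yᵢ − βxᵢ)²/(2·9) − β²/(2·1) + const.
Setting the derivative to zero: Σxᵢ(yᵢ − βxᵢ)/9 − β/1 = 0, so β = Σxᵢyᵢ / (Σxᵢ² + σ²/τ²).
Σxᵢyᵢ = 2·3 + 5·10 + 2·7 = 70; Σxᵢ² = 33; σ²/τ² = 9.
β̂_MAP = 70 / (33 + 9) = 70/42 ≈ 1.667.

β̂_MAP = 1.667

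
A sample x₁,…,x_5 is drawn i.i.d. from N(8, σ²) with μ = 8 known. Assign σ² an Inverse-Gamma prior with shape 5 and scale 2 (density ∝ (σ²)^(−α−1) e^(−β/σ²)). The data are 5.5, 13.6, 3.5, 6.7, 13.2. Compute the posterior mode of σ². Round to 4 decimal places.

σ̂²_MAP = 5.3288

Sum of squared deviations about the known mean: SS = (5.5−8)² + (13.6−8)² + (3.5−8)² + (6.7−8)² + (13.2−8)² = 86.59.
The Normal likelihood contributes (σ²)^(−n/2) exp(−SS/(2σ²)), so the posterior is Inverse-Gamma(α + n/2, β + SS/2) = Inverse-Gamma(7.5, 45.295).
The mode of Inverse-Gamma(a, b) is b/(a+1) = 45.295/8.5 ≈ 5.3288.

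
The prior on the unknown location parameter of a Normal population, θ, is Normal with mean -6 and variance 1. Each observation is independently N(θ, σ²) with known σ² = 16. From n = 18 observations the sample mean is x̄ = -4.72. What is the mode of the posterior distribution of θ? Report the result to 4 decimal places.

θ̂_MAP = -5.3224

n = 18, x̄ = -4.72.
For a Normal prior and Normal likelihood with known variance, the posterior is Normal; its mode equals its mean, the precision-weighted average.
Prior precision 1/σ₀² = 1/1 = 1; data precision n/σ² = 18/16 = 1.125.
θ̂ = (1·(-6) + 1.125·(-4.72)) / (1 + 1.125) = (-11.31)/2.125 = -2262/425 ≈ -5.3224.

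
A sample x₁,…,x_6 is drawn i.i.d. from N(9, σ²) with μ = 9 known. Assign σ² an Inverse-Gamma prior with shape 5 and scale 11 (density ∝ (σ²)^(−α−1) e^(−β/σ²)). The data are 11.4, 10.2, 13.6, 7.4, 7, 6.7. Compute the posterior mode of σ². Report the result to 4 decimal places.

σ̂²_MAP = 3.4561

Sum of squared deviations about the known mean: SS = (11.4−9)² + (10.2−9)² + (13.6−9)² + (7.4−9)² + (7−9)² + (6.7−9)² = 40.21.
The Normal likelihood contributes (σ²)^(−n/2) exp(−SS/(2σ²)), so the posterior is Inverse-Gamma(α + n/2, β + SS/2) = Inverse-Gamma(8, 31.105).
The mode of Inverse-Gamma(a, b) is b/(a+1) = 31.105/9 ≈ 3.4561.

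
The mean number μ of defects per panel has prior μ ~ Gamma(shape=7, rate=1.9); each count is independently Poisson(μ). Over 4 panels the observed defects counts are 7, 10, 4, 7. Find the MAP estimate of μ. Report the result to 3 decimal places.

μ̂_MAP = 5.763

Σxᵢ = 7+10+4+7 = 28, with n = 4.
Posterior ∝ μ^6e^(−1.9μ) · μ^28e^(−4μ) = μ^34e^(−5.9μ), i.e. Gamma(shape=35, rate=5.9).
The mode of a Gamma(a, b) with a ≥ 1 (shape–rate) is (a−1)/b = 34/5.9 ≈ 5.763.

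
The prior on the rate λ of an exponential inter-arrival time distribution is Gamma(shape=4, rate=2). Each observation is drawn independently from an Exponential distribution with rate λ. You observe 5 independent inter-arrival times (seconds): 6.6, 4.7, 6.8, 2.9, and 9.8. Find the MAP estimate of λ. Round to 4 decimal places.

λ̂_MAP = 0.2439

The Exponential(rate=λ) likelihood is ∝ λ^n e^(−λΣtᵢ). Here n = 5 and Σtᵢ = 6.6 + 4.7 + 6.8 + 2.9 + 9.8 = 30.8.
Posterior ∝ λ^3e^(−2λ) · λ^5e^(−30.8λ) = λ^8e^(−32.8λ), i.e. Gamma(9, 32.8).
Mode = (a−1)/b = 8/32.8 ≈ 0.2439.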